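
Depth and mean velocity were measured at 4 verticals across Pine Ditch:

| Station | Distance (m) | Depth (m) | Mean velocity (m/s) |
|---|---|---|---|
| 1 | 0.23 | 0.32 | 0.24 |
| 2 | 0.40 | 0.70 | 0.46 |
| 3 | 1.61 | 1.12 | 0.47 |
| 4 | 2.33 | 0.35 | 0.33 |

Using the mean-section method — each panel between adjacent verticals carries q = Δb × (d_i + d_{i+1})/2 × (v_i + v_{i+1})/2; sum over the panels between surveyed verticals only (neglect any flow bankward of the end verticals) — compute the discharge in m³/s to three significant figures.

0.754 m³/s

Panel 1-2: Δb = 0.17 m, d̄ = (0.32+0.70)/2 = 0.51, v̄ = (0.24+0.46)/2 = 0.35 → q = 0.17×0.51×0.35 = 0.03035 m³/s
Panel 2-3: Δb = 1.21 m, d̄ = (0.70+1.12)/2 = 0.91, v̄ = (0.46+0.47)/2 = 0.465 → q = 1.21×0.91×0.465 = 0.5120 m³/s
Panel 3-4: Δb = 0.72 m, d̄ = (1.12+0.35)/2 = 0.735, v̄ = (0.47+0.33)/2 = 0.4 → q = 0.72×0.735×0.4 = 0.2117 m³/s
Q = Σ q = 0.7540 m³/s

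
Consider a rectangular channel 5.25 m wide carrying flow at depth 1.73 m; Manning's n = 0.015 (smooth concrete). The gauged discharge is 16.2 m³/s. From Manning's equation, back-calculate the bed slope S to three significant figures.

0.000677

A = b·y = 5.25 × 1.73 = 9.083 m²
P = b + 2y = 5.25 + 2×1.73 = 8.710 m
R = A/P = 9.083/8.710 = 1.043 m
S = (Q·n / (1·A·R^(2/3)))² = (16.2×0.015 / (1×9.083×1.028))² = 0.0006769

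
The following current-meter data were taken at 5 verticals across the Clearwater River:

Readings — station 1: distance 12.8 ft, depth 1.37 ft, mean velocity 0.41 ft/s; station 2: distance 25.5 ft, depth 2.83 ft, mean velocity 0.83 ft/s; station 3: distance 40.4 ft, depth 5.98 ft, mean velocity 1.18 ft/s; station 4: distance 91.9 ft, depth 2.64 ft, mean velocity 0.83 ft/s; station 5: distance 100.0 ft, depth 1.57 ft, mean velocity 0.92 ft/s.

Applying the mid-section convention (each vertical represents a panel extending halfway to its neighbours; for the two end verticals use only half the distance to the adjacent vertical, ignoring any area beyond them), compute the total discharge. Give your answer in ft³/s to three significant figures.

341 ft³/s

w_1 = (25.5 − 12.8)/2 = 6.35 ft; q_1 = 0.41 × 1.37 × 6.35 = 3.567 ft³/s
w_2 = (40.4 − 12.8)/2 = 13.8 ft; q_2 = 0.83 × 2.83 × 13.8 = 32.41 ft³/s
w_3 = (91.9 − 25.5)/2 = 33.2 ft; q_3 = 1.18 × 5.98 × 33.2 = 234.3 ft³/s
w_4 = (100.0 − 40.4)/2 = 29.8 ft; q_4 = 0.83 × 2.64 × 29.8 = 65.30 ft³/s
w_5 = (100.0 − 91.9)/2 = 4.05 ft; q_5 = 0.92 × 1.57 × 4.05 = 5.850 ft³/s
Q = Σ qᵢ = 341.4 ft³/s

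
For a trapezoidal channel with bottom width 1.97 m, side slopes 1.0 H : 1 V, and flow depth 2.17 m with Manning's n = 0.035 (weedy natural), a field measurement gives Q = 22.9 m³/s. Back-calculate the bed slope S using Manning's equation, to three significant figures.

0.00694

A = (b + z·y)·y = (1.97 + 1.0×2.17)×2.17 = 8.984 m²
P = b + 2y√(1+z²) = 1.97 + 2×2.17×√(1+1.0²) = 8.108 m
R = A/P = 8.984/8.108 = 1.108 m
S = (Q·n / (1·A·R^(2/3)))² = (22.9×0.035 / (1×8.984×1.071))² = 0.006942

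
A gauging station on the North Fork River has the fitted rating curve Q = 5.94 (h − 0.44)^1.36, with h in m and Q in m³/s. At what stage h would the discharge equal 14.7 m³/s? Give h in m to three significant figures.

2.39 m

h − h₀ = (Q/C)^(1/b) = (14.7/5.94)^(1/1.36) = 1.947 m
h = 0.44 + 1.947 = 2.387 m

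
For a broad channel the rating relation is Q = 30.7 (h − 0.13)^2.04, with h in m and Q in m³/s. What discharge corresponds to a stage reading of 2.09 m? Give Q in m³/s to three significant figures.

Q = 30.7 × (2.09 − 0.13)^2.04 = 30.7 × 1.96^2.04 = 121.2 m³/s

121 m³/s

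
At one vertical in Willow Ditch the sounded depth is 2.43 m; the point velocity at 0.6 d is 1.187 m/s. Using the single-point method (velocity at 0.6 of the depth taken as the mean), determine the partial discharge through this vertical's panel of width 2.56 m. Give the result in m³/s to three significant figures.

v̄ = v₀.₆ = 1.187 m/s
q = v̄ × d × w = 1.187 × 2.43 × 2.56 = 7.384 m³/s

7.38 m³/s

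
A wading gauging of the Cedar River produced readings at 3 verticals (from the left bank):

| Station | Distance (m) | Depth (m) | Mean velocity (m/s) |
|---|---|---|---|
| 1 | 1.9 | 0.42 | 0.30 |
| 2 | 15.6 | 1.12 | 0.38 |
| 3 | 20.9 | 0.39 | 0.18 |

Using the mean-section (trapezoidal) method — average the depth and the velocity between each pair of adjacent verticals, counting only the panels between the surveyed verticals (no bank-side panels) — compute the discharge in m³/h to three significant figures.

Panel 1-2: Δb = 13.7 m, d̄ = (0.42+1.12)/2 = 0.77, v̄ = (0.30+0.38)/2 = 0.34 → q = 13.7×0.77×0.34 = 3.587 m³/s
Panel 2-3: Δb = 5.3 m, d̄ = (1.12+0.39)/2 = 0.755, v̄ = (0.38+0.18)/2 = 0.28 → q = 5.3×0.755×0.28 = 1.120 m³/s
Q = Σ q = 4.707 m³/s
= 4.707 × 3600 = 16950 m³/h

16900 m³/h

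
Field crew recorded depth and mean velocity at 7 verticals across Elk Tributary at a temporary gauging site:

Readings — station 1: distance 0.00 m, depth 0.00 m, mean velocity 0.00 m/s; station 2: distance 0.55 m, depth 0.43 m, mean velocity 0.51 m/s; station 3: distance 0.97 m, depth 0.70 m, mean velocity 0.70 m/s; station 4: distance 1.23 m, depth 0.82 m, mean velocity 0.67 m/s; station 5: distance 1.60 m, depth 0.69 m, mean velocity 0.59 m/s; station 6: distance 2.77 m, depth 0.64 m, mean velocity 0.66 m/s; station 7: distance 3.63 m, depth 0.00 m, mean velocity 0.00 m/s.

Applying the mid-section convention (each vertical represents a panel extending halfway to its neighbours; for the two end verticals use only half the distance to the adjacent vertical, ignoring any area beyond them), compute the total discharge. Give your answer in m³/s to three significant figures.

w_2 = (0.97 − 0.00)/2 = 0.485 m; q_2 = 0.51 × 0.43 × 0.485 = 0.1064 m³/s
w_3 = (1.23 − 0.55)/2 = 0.34 m; q_3 = 0.70 × 0.70 × 0.34 = 0.1666 m³/s
w_4 = (1.60 − 0.97)/2 = 0.315 m; q_4 = 0.67 × 0.82 × 0.315 = 0.1731 m³/s
w_5 = (2.77 − 1.23)/2 = 0.77 m; q_5 = 0.59 × 0.69 × 0.77 = 0.3135 m³/s
w_6 = (3.63 − 1.60)/2 = 1.015 m; q_6 = 0.66 × 0.64 × 1.015 = 0.4287 m³/s
Stations 1, 7 contribute zero (depth or velocity is 0).
Q = Σ qᵢ = 1.188 m³/s

1.19 m³/s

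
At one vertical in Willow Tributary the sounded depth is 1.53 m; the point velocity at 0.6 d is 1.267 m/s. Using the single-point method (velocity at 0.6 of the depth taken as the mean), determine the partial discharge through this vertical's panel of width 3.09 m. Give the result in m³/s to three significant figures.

v̄ = v₀.₆ = 1.267 m/s
q = v̄ × d × w = 1.267 × 1.53 × 3.09 = 5.990 m³/s

5.99 m³/s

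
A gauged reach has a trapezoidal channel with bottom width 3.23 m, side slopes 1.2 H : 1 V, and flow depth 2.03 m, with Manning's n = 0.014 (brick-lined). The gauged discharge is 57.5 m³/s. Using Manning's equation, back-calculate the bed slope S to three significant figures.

A = (b + z·y)·y = (3.23 + 1.2×2.03)×2.03 = 11.50 m²
P = b + 2y√(1+z²) = 3.23 + 2×2.03×√(1+1.2²) = 9.572 m
R = A/P = 11.50/9.572 = 1.202 m
S = (Q·n / (1·A·R^(2/3)))² = (57.5×0.014 / (1×11.50×1.130))² = 0.003834

0.00383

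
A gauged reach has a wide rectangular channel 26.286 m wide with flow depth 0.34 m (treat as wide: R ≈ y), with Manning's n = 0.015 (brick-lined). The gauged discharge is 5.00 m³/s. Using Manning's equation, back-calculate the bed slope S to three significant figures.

0.000297

A = b·y = 26.286 × 0.34 = 8.937 m²
Wide channel: R ≈ y = 0.34 m
S = (Q·n / (1·A·R^(2/3)))² = (5.00×0.015 / (1×8.937×0.4871))² = 0.0002968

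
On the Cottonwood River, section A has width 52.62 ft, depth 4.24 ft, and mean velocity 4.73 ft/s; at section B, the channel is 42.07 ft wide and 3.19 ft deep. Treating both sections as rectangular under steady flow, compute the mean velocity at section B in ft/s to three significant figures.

7.86 ft/s

Q = A₁V₁ = (52.62×4.24) × 4.73 = 1055 ft³/s
A₂ = 42.07 × 3.19 = 134.2 ft²
V₂ = Q/A₂ = 1055/134.2 = 7.863 ft/s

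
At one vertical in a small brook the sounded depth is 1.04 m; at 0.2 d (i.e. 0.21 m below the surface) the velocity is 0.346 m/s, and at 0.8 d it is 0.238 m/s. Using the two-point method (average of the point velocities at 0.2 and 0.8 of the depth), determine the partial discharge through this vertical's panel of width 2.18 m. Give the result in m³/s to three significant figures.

0.662 m³/s

v̄ = (0.346 + 0.238) / 2 = 0.2920 m/s
q = v̄ × d × w = 0.2920 × 1.04 × 2.18 = 0.6620 m³/s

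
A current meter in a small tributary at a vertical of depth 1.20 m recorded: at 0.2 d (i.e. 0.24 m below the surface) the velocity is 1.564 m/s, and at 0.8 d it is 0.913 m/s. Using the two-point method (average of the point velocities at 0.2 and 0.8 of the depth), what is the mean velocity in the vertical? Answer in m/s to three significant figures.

v̄ = (1.564 + 0.913) / 2 = 1.239 m/s

1.24 m/s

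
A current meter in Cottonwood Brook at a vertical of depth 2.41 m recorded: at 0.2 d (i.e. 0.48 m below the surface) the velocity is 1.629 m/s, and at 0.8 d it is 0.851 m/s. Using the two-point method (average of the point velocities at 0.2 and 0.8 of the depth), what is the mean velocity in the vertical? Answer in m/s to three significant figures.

v̄ = (1.629 + 0.851) / 2 = 1.240 m/s

1.24 m/s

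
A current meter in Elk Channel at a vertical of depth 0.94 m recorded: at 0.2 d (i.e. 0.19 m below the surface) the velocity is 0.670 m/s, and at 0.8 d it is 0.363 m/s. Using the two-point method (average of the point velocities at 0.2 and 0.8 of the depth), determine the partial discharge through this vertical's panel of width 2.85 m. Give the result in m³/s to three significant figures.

1.38 m³/s

v̄ = (0.670 + 0.363) / 2 = 0.5165 m/s
q = v̄ × d × w = 0.5165 × 0.94 × 2.85 = 1.384 m³/s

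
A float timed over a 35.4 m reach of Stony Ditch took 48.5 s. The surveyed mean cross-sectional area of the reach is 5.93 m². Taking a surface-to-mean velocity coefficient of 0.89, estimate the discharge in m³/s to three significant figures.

v_surface = L / t̄ = 35.4 / 48.5 = 0.7299 m/s
v_mean = 0.89 × 0.7299 = 0.6496 m/s
Q = A × v_mean = 5.93 × 0.6496 = 3.852 m³/s

3.85 m³/s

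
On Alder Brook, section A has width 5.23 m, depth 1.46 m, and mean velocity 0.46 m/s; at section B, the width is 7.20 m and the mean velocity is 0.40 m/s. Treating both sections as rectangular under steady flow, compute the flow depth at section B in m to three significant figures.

1.22 m

Q = A₁V₁ = (5.23×1.46) × 0.46 = 3.512 m³/s
d₂ = Q/(b₂ V₂) = 3.512/(7.20×0.40) = 1.220 m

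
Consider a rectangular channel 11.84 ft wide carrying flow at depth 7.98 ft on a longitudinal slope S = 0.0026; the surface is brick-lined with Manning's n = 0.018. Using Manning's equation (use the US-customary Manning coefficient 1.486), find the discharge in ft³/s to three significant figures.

A = b·y = 11.84 × 7.98 = 94.48 ft²
P = b + 2y = 11.84 + 2×7.98 = 27.80 ft
R = A/P = 94.48/27.80 = 3.399 ft
Q = (1.486/n)·A·R^(2/3)·S^(1/2) = (1.486/0.018) × 94.48 × 3.399^(2/3) × 0.0026^(1/2) = 899.1 ft³/s

899 ft³/s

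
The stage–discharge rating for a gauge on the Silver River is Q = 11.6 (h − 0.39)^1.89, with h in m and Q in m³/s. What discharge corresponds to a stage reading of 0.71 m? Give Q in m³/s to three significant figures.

1.35 m³/s

Q = 11.6 × (0.71 − 0.39)^1.89 = 11.6 × 0.32^1.89 = 1.346 m³/s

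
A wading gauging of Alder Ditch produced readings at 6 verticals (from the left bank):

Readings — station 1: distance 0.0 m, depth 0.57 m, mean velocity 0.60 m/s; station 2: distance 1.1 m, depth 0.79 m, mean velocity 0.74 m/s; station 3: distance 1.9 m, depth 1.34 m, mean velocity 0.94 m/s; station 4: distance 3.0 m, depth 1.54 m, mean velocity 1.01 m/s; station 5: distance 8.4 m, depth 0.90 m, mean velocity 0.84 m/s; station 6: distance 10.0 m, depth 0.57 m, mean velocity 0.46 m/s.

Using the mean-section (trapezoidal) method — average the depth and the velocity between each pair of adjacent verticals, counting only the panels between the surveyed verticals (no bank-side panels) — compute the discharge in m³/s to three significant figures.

9.62 m³/s

Panel 1-2: Δb = 1.1 m, d̄ = (0.57+0.79)/2 = 0.68, v̄ = (0.60+0.74)/2 = 0.67 → q = 1.1×0.68×0.67 = 0.5012 m³/s
Panel 2-3: Δb = 0.8 m, d̄ = (0.79+1.34)/2 = 1.065, v̄ = (0.74+0.94)/2 = 0.84 → q = 0.8×1.065×0.84 = 0.7157 m³/s
Panel 3-4: Δb = 1.1 m, d̄ = (1.34+1.54)/2 = 1.44, v̄ = (0.94+1.01)/2 = 0.975 → q = 1.1×1.44×0.975 = 1.544 m³/s
Panel 4-5: Δb = 5.4 m, d̄ = (1.54+0.90)/2 = 1.22, v̄ = (1.01+0.84)/2 = 0.925 → q = 5.4×1.22×0.925 = 6.094 m³/s
Panel 5-6: Δb = 1.6 m, d̄ = (0.90+0.57)/2 = 0.735, v̄ = (0.84+0.46)/2 = 0.65 → q = 1.6×0.735×0.65 = 0.7644 m³/s
Q = Σ q = 9.620 m³/s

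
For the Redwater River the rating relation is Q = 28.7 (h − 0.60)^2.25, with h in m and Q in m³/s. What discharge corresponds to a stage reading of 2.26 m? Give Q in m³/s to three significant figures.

Q = 28.7 × (2.26 − 0.60)^2.25 = 28.7 × 1.66^2.25 = 89.77 m³/s

89.8 m³/s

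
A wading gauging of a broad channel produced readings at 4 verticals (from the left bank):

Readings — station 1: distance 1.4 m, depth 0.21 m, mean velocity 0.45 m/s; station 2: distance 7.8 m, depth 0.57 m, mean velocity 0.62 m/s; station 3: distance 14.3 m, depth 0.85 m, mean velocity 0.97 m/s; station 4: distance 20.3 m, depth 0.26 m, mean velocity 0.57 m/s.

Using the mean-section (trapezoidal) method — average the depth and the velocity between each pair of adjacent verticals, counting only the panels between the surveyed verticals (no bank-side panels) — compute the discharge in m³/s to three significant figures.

7.57 m³/s

Panel 1-2: Δb = 6.4 m, d̄ = (0.21+0.57)/2 = 0.39, v̄ = (0.45+0.62)/2 = 0.535 → q = 6.4×0.39×0.535 = 1.335 m³/s
Panel 2-3: Δb = 6.5 m, d̄ = (0.57+0.85)/2 = 0.71, v̄ = (0.62+0.97)/2 = 0.795 → q = 6.5×0.71×0.795 = 3.669 m³/s
Panel 3-4: Δb = 6 m, d̄ = (0.85+0.26)/2 = 0.555, v̄ = (0.97+0.57)/2 = 0.77 → q = 6×0.555×0.77 = 2.564 m³/s
Q = Σ q = 7.568 m³/s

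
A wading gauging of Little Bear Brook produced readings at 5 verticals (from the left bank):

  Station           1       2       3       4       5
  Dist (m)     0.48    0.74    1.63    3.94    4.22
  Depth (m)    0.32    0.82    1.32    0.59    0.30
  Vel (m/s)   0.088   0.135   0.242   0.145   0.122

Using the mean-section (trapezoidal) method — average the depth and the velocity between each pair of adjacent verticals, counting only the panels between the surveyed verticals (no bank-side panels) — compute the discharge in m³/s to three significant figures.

0.640 m³/s

Panel 1-2: Δb = 0.26 m, d̄ = (0.32+0.82)/2 = 0.57, v̄ = (0.088+0.135)/2 = 0.1115 → q = 0.26×0.57×0.1115 = 0.01652 m³/s
Panel 2-3: Δb = 0.89 m, d̄ = (0.82+1.32)/2 = 1.07, v̄ = (0.135+0.242)/2 = 0.1885 → q = 0.89×1.07×0.1885 = 0.1795 m³/s
Panel 3-4: Δb = 2.31 m, d̄ = (1.32+0.59)/2 = 0.955, v̄ = (0.242+0.145)/2 = 0.1935 → q = 2.31×0.955×0.1935 = 0.4269 m³/s
Panel 4-5: Δb = 0.28 m, d̄ = (0.59+0.30)/2 = 0.445, v̄ = (0.145+0.122)/2 = 0.1335 → q = 0.28×0.445×0.1335 = 0.01663 m³/s
Q = Σ q = 0.6395 m³/s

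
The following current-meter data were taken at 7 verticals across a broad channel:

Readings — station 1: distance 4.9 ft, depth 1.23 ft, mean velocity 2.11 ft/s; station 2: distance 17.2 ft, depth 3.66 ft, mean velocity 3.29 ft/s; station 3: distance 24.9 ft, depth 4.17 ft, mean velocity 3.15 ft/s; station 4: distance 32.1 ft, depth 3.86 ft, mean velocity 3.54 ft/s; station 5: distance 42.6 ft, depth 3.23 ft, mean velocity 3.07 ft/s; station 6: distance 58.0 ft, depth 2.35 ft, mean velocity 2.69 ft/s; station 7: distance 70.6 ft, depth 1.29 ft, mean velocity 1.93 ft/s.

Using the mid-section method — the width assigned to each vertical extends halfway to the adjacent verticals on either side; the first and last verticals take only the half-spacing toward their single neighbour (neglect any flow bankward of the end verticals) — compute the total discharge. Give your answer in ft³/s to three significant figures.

588 ft³/s

w_1 = (17.2 − 4.9)/2 = 6.15 ft; q_1 = 2.11 × 1.23 × 6.15 = 15.96 ft³/s
w_2 = (24.9 − 4.9)/2 = 10 ft; q_2 = 3.29 × 3.66 × 10 = 120.4 ft³/s
w_3 = (32.1 − 17.2)/2 = 7.45 ft; q_3 = 3.15 × 4.17 × 7.45 = 97.86 ft³/s
w_4 = (42.6 − 24.9)/2 = 8.85 ft; q_4 = 3.54 × 3.86 × 8.85 = 120.9 ft³/s
w_5 = (58.0 − 32.1)/2 = 12.95 ft; q_5 = 3.07 × 3.23 × 12.95 = 128.4 ft³/s
w_6 = (70.6 − 42.6)/2 = 14 ft; q_6 = 2.69 × 2.35 × 14 = 88.50 ft³/s
w_7 = (70.6 − 58.0)/2 = 6.3 ft; q_7 = 1.93 × 1.29 × 6.3 = 15.69 ft³/s
Q = Σ qᵢ = 587.8 ft³/s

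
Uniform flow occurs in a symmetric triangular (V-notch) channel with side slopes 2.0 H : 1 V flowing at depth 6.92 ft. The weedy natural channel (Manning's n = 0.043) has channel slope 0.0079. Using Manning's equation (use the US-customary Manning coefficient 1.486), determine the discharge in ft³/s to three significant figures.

A = z·y² = 2.0×6.92² = 95.77 ft²
P = 2y√(1+z²) = 2×6.92×√(1+2.0²) = 30.95 ft
R = A/P = 95.77/30.95 = 3.095 ft
Q = (1.486/n)·A·R^(2/3)·S^(1/2) = (1.486/0.043) × 95.77 × 3.095^(2/3) × 0.0079^(1/2) = 624.7 ft³/s

625 ft³/s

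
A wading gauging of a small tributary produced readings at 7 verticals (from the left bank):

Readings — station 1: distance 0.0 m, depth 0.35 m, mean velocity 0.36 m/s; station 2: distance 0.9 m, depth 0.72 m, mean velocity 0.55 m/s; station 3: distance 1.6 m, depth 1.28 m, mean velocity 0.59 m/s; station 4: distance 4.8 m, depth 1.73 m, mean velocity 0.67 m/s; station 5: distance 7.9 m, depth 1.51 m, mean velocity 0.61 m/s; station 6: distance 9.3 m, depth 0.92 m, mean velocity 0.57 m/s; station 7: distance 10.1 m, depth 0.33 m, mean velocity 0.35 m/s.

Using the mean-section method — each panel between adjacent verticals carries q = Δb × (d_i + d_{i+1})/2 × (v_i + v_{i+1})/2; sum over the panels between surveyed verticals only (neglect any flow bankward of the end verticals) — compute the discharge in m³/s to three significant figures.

8.10 m³/s

Panel 1-2: Δb = 0.9 m, d̄ = (0.35+0.72)/2 = 0.535, v̄ = (0.36+0.55)/2 = 0.455 → q = 0.9×0.535×0.455 = 0.2191 m³/s
Panel 2-3: Δb = 0.7 m, d̄ = (0.72+1.28)/2 = 1, v̄ = (0.55+0.59)/2 = 0.57 → q = 0.7×1×0.57 = 0.3990 m³/s
Panel 3-4: Δb = 3.2 m, d̄ = (1.28+1.73)/2 = 1.505, v̄ = (0.59+0.67)/2 = 0.63 → q = 3.2×1.505×0.63 = 3.034 m³/s
Panel 4-5: Δb = 3.1 m, d̄ = (1.73+1.51)/2 = 1.62, v̄ = (0.67+0.61)/2 = 0.64 → q = 3.1×1.62×0.64 = 3.214 m³/s
Panel 5-6: Δb = 1.4 m, d̄ = (1.51+0.92)/2 = 1.215, v̄ = (0.61+0.57)/2 = 0.59 → q = 1.4×1.215×0.59 = 1.004 m³/s
Panel 6-7: Δb = 0.8 m, d̄ = (0.92+0.33)/2 = 0.625, v̄ = (0.57+0.35)/2 = 0.46 → q = 0.8×0.625×0.46 = 0.2300 m³/s
Q = Σ q = 8.100 m³/s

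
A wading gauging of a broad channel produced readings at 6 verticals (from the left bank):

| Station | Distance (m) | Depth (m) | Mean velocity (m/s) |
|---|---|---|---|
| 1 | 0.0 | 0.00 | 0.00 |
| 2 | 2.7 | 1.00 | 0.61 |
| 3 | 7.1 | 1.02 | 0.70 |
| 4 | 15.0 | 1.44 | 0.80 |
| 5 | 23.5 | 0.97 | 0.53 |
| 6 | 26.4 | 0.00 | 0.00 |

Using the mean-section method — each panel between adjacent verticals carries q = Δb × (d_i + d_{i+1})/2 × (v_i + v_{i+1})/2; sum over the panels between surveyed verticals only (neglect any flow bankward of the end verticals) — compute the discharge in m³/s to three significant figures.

17.8 m³/s

Panel 1-2: Δb = 2.7 m, d̄ = (0.00+1.00)/2 = 0.5, v̄ = (0.00+0.61)/2 = 0.305 → q = 2.7×0.5×0.305 = 0.4118 m³/s
Panel 2-3: Δb = 4.4 m, d̄ = (1.00+1.02)/2 = 1.01, v̄ = (0.61+0.70)/2 = 0.655 → q = 4.4×1.01×0.655 = 2.911 m³/s
Panel 3-4: Δb = 7.9 m, d̄ = (1.02+1.44)/2 = 1.23, v̄ = (0.70+0.80)/2 = 0.75 → q = 7.9×1.23×0.75 = 7.288 m³/s
Panel 4-5: Δb = 8.5 m, d̄ = (1.44+0.97)/2 = 1.205, v̄ = (0.80+0.53)/2 = 0.665 → q = 8.5×1.205×0.665 = 6.811 m³/s
Panel 5-6: Δb = 2.9 m, d̄ = (0.97+0.00)/2 = 0.485, v̄ = (0.53+0.00)/2 = 0.265 → q = 2.9×0.485×0.265 = 0.3727 m³/s
Q = Σ q = 17.79 m³/s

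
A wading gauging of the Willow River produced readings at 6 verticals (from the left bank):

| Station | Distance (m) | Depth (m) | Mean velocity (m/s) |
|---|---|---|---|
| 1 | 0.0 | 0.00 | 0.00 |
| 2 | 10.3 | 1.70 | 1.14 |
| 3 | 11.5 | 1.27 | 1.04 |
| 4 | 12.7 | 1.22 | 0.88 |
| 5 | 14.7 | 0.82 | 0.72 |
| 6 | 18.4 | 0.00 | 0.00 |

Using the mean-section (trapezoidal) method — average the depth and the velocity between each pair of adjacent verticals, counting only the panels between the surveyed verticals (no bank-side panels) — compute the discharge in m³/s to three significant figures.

Panel 1-2: Δb = 10.3 m, d̄ = (0.00+1.70)/2 = 0.85, v̄ = (0.00+1.14)/2 = 0.57 → q = 10.3×0.85×0.57 = 4.990 m³/s
Panel 2-3: Δb = 1.2 m, d̄ = (1.70+1.27)/2 = 1.485, v̄ = (1.14+1.04)/2 = 1.09 → q = 1.2×1.485×1.09 = 1.942 m³/s
Panel 3-4: Δb = 1.2 m, d̄ = (1.27+1.22)/2 = 1.245, v̄ = (1.04+0.88)/2 = 0.96 → q = 1.2×1.245×0.96 = 1.434 m³/s
Panel 4-5: Δb = 2 m, d̄ = (1.22+0.82)/2 = 1.02, v̄ = (0.88+0.72)/2 = 0.8 → q = 2×1.02×0.8 = 1.632 m³/s
Panel 5-6: Δb = 3.7 m, d̄ = (0.82+0.00)/2 = 0.41, v̄ = (0.72+0.00)/2 = 0.36 → q = 3.7×0.41×0.36 = 0.5461 m³/s
Q = Σ q = 10.55 m³/s

10.5 m³/s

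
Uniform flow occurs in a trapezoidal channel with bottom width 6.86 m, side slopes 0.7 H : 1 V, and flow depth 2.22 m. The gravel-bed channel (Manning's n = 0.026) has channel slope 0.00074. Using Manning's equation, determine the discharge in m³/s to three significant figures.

A = (b + z·y)·y = (6.86 + 0.7×2.22)×2.22 = 18.68 m²
P = b + 2y√(1+z²) = 6.86 + 2×2.22×√(1+0.7²) = 12.28 m
R = A/P = 18.68/12.28 = 1.521 m
Q = (1/n)·A·R^(2/3)·S^(1/2) = (1/0.026) × 18.68 × 1.521^(2/3) × 0.00074^(1/2) = 25.85 m³/s

25.8 m³/s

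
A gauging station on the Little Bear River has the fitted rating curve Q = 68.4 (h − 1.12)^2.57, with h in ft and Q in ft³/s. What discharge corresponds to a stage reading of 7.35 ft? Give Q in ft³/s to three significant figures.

Q = 68.4 × (7.35 − 1.12)^2.57 = 68.4 × 6.23^2.57 = 7532 ft³/s

7530 ft³/s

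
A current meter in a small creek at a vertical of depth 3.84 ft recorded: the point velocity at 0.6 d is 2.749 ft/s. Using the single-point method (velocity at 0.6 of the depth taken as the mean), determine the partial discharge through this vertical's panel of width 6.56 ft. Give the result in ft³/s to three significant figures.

69.2 ft³/s

v̄ = v₀.₆ = 2.749 ft/s
q = v̄ × d × w = 2.749 × 3.84 × 6.56 = 69.25 ft³/s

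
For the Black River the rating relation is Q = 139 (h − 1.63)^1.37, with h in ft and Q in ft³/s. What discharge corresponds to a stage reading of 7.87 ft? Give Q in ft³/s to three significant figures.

Q = 139 × (7.87 − 1.63)^1.37 = 139 × 6.24^1.37 = 1708 ft³/s

1710 ft³/s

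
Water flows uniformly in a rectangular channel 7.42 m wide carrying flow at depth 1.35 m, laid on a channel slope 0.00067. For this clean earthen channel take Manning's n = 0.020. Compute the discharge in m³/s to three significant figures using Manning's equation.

12.9 m³/s

A = b·y = 7.42 × 1.35 = 10.02 m²
P = b + 2y = 7.42 + 2×1.35 = 10.12 m
R = A/P = 10.02/10.12 = 0.9898 m
Q = (1/n)·A·R^(2/3)·S^(1/2) = (1/0.020) × 10.02 × 0.9898^(2/3) × 0.00067^(1/2) = 12.88 m³/s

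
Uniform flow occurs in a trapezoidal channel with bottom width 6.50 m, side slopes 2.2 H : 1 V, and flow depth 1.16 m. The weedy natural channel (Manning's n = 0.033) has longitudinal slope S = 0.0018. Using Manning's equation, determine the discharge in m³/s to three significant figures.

A = (b + z·y)·y = (6.50 + 2.2×1.16)×1.16 = 10.50 m²
P = b + 2y√(1+z²) = 6.50 + 2×1.16×√(1+2.2²) = 12.11 m
R = A/P = 10.50/12.11 = 0.8673 m
Q = (1/n)·A·R^(2/3)·S^(1/2) = (1/0.033) × 10.50 × 0.8673^(2/3) × 0.0018^(1/2) = 12.28 m³/s

12.3 m³/s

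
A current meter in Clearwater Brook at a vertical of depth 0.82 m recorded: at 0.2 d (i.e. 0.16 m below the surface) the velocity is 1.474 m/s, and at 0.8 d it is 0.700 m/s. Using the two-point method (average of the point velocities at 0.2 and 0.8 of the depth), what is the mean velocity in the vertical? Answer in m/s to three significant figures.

v̄ = (1.474 + 0.700) / 2 = 1.087 m/s

1.09 m/s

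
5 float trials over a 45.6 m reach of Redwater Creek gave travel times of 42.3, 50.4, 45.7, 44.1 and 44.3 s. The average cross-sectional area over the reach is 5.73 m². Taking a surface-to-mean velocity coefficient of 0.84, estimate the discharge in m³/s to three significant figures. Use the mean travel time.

t̄ = (42.3 + 50.4 + 45.7 + 44.1 + 44.3) / 5 = 45.36 s
v_surface = L / t̄ = 45.6 / 45.36 = 1.005 m/s
v_mean = 0.84 × 1.005 = 0.8444 m/s
Q = A × v_mean = 5.73 × 0.8444 = 4.839 m³/s

4.84 m³/s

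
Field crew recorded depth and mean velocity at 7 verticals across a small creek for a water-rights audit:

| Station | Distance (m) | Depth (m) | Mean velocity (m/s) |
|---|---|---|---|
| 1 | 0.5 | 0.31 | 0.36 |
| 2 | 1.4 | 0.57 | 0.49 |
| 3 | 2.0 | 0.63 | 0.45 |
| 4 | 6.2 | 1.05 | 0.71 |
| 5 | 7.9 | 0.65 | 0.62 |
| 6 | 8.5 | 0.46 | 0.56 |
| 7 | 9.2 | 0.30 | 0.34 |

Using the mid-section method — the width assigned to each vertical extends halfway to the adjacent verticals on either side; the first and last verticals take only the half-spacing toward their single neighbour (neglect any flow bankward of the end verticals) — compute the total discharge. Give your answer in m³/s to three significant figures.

w_1 = (1.4 − 0.5)/2 = 0.45 m; q_1 = 0.36 × 0.31 × 0.45 = 0.05022 m³/s
w_2 = (2.0 − 0.5)/2 = 0.75 m; q_2 = 0.49 × 0.57 × 0.75 = 0.2095 m³/s
w_3 = (6.2 − 1.4)/2 = 2.4 m; q_3 = 0.45 × 0.63 × 2.4 = 0.6804 m³/s
w_4 = (7.9 − 2.0)/2 = 2.95 m; q_4 = 0.71 × 1.05 × 2.95 = 2.199 m³/s
w_5 = (8.5 − 6.2)/2 = 1.15 m; q_5 = 0.62 × 0.65 × 1.15 = 0.4635 m³/s
w_6 = (9.2 − 7.9)/2 = 0.65 m; q_6 = 0.56 × 0.46 × 0.65 = 0.1674 m³/s
w_7 = (9.2 − 8.5)/2 = 0.35 m; q_7 = 0.34 × 0.30 × 0.35 = 0.03570 m³/s
Q = Σ qᵢ = 3.806 m³/s

3.81 m³/s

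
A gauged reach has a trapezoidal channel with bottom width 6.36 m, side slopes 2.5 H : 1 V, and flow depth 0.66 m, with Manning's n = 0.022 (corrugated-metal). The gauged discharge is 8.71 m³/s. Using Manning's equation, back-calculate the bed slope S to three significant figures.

0.00304

A = (b + z·y)·y = (6.36 + 2.5×0.66)×0.66 = 5.287 m²
P = b + 2y√(1+z²) = 6.36 + 2×0.66×√(1+2.5²) = 9.914 m
R = A/P = 5.287/9.914 = 0.5332 m
S = (Q·n / (1·A·R^(2/3)))² = (8.71×0.022 / (1×5.287×0.6576))² = 0.003038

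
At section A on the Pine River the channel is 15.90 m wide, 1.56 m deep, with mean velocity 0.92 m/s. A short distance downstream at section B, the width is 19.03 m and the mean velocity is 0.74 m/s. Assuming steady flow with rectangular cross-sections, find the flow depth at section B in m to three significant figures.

Q = A₁V₁ = (15.90×1.56) × 0.92 = 22.82 m³/s
d₂ = Q/(b₂ V₂) = 22.82/(19.03×0.74) = 1.620 m

1.62 m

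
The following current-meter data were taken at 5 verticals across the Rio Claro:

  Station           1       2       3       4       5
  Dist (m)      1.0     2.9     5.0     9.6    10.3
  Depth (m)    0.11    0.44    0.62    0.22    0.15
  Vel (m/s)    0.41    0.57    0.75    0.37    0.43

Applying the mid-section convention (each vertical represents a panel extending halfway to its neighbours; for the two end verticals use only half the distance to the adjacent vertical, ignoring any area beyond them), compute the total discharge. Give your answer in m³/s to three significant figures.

w_1 = (2.9 − 1.0)/2 = 0.95 m; q_1 = 0.41 × 0.11 × 0.95 = 0.04285 m³/s
w_2 = (5.0 − 1.0)/2 = 2 m; q_2 = 0.57 × 0.44 × 2 = 0.5016 m³/s
w_3 = (9.6 − 2.9)/2 = 3.35 m; q_3 = 0.75 × 0.62 × 3.35 = 1.558 m³/s
w_4 = (10.3 − 5.0)/2 = 2.65 m; q_4 = 0.37 × 0.22 × 2.65 = 0.2157 m³/s
w_5 = (10.3 − 9.6)/2 = 0.35 m; q_5 = 0.43 × 0.15 × 0.35 = 0.02258 m³/s
Q = Σ qᵢ = 2.340 m³/s

2.34 m³/s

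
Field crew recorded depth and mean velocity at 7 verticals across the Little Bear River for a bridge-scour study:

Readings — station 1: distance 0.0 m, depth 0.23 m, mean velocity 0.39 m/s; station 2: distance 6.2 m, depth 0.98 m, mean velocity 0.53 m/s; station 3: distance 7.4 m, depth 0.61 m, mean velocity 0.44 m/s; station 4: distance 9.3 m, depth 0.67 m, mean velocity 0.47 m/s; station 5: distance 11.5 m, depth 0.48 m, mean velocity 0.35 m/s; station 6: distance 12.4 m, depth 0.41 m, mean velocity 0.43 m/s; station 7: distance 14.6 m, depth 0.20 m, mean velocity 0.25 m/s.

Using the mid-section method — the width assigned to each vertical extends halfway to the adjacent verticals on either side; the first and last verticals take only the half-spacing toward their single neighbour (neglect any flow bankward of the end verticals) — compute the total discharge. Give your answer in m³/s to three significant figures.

w_1 = (6.2 − 0.0)/2 = 3.1 m; q_1 = 0.39 × 0.23 × 3.1 = 0.2781 m³/s
w_2 = (7.4 − 0.0)/2 = 3.7 m; q_2 = 0.53 × 0.98 × 3.7 = 1.922 m³/s
w_3 = (9.3 − 6.2)/2 = 1.55 m; q_3 = 0.44 × 0.61 × 1.55 = 0.4160 m³/s
w_4 = (11.5 − 7.4)/2 = 2.05 m; q_4 = 0.47 × 0.67 × 2.05 = 0.6455 m³/s
w_5 = (12.4 − 9.3)/2 = 1.55 m; q_5 = 0.35 × 0.48 × 1.55 = 0.2604 m³/s
w_6 = (14.6 − 11.5)/2 = 1.55 m; q_6 = 0.43 × 0.41 × 1.55 = 0.2733 m³/s
w_7 = (14.6 − 12.4)/2 = 1.1 m; q_7 = 0.25 × 0.20 × 1.1 = 0.05500 m³/s
Q = Σ qᵢ = 3.850 m³/s

3.85 m³/s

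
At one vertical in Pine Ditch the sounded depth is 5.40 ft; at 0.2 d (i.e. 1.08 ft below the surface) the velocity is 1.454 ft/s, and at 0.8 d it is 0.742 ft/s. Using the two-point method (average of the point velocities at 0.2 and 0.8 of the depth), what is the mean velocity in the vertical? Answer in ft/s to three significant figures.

1.10 ft/s

v̄ = (1.454 + 0.742) / 2 = 1.098 ft/s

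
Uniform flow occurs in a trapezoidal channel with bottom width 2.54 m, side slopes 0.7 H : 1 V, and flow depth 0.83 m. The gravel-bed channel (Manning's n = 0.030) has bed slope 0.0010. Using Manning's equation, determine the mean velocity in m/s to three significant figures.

A = (b + z·y)·y = (2.54 + 0.7×0.83)×0.83 = 2.590 m²
P = b + 2y√(1+z²) = 2.54 + 2×0.83×√(1+0.7²) = 4.566 m
R = A/P = 2.590/4.566 = 0.5673 m
Q = (1/n)·A·R^(2/3)·S^(1/2) = (1/0.030) × 2.590 × 0.5673^(2/3) × 0.0010^(1/2) = 1.871 m³/s
V = Q/A = 1.871/2.590 = 0.7224 m/s

0.722 m/s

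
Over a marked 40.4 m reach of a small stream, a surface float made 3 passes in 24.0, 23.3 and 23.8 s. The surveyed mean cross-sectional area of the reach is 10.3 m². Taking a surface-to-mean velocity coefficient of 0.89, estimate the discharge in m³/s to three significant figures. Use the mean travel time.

t̄ = (24.0 + 23.3 + 23.8) / 3 = 23.7 s
v_surface = L / t̄ = 40.4 / 23.7 = 1.705 m/s
v_mean = 0.89 × 1.705 = 1.517 m/s
Q = A × v_mean = 10.3 × 1.517 = 15.63 m³/s

15.6 m³/s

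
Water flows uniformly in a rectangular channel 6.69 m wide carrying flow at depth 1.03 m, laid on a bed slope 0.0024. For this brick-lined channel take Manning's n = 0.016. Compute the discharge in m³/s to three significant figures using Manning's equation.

A = b·y = 6.69 × 1.03 = 6.891 m²
P = b + 2y = 6.69 + 2×1.03 = 8.750 m
R = A/P = 6.891/8.750 = 0.7875 m
Q = (1/n)·A·R^(2/3)·S^(1/2) = (1/0.016) × 6.891 × 0.7875^(2/3) × 0.0024^(1/2) = 17.99 m³/s

18.0 m³/s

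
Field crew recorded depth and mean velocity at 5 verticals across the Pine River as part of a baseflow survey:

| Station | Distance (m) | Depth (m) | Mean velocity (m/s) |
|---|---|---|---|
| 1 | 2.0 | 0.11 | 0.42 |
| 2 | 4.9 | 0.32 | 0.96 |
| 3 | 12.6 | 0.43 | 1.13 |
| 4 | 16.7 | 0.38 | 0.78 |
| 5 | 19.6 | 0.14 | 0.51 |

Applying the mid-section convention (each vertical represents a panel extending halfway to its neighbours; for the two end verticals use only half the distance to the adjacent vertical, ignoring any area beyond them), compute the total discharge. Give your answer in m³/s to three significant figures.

w_1 = (4.9 − 2.0)/2 = 1.45 m; q_1 = 0.42 × 0.11 × 1.45 = 0.06699 m³/s
w_2 = (12.6 − 2.0)/2 = 5.3 m; q_2 = 0.96 × 0.32 × 5.3 = 1.628 m³/s
w_3 = (16.7 − 4.9)/2 = 5.9 m; q_3 = 1.13 × 0.43 × 5.9 = 2.867 m³/s
w_4 = (19.6 − 12.6)/2 = 3.5 m; q_4 = 0.78 × 0.38 × 3.5 = 1.037 m³/s
w_5 = (19.6 − 16.7)/2 = 1.45 m; q_5 = 0.51 × 0.14 × 1.45 = 0.1035 m³/s
Q = Σ qᵢ = 5.703 m³/s

5.70 m³/s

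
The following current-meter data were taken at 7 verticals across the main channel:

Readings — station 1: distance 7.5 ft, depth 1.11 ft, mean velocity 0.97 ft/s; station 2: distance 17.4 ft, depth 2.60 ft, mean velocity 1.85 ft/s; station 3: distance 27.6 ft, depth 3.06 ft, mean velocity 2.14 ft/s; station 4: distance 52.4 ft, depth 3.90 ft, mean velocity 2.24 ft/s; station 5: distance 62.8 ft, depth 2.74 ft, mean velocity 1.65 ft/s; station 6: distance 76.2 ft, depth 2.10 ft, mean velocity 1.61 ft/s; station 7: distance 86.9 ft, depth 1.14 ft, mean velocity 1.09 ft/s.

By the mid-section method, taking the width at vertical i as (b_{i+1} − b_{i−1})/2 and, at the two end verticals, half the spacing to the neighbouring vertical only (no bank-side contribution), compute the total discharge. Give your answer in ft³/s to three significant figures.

w_1 = (17.4 − 7.5)/2 = 4.95 ft; q_1 = 0.97 × 1.11 × 4.95 = 5.330 ft³/s
w_2 = (27.6 − 7.5)/2 = 10.05 ft; q_2 = 1.85 × 2.60 × 10.05 = 48.34 ft³/s
w_3 = (52.4 − 17.4)/2 = 17.5 ft; q_3 = 2.14 × 3.06 × 17.5 = 114.6 ft³/s
w_4 = (62.8 − 27.6)/2 = 17.6 ft; q_4 = 2.24 × 3.90 × 17.6 = 153.8 ft³/s
w_5 = (76.2 − 52.4)/2 = 11.9 ft; q_5 = 1.65 × 2.74 × 11.9 = 53.80 ft³/s
w_6 = (86.9 − 62.8)/2 = 12.05 ft; q_6 = 1.61 × 2.10 × 12.05 = 40.74 ft³/s
w_7 = (86.9 − 76.2)/2 = 5.35 ft; q_7 = 1.09 × 1.14 × 5.35 = 6.648 ft³/s
Q = Σ qᵢ = 423.2 ft³/s

423 ft³/s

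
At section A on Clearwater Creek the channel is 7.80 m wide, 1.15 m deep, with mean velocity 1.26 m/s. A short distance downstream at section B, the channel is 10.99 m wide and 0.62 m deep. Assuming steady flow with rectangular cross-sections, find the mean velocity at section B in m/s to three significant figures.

1.66 m/s

Q = A₁V₁ = (7.80×1.15) × 1.26 = 11.30 m³/s
A₂ = 10.99 × 0.62 = 6.814 m²
V₂ = Q/A₂ = 11.30/6.814 = 1.659 m/s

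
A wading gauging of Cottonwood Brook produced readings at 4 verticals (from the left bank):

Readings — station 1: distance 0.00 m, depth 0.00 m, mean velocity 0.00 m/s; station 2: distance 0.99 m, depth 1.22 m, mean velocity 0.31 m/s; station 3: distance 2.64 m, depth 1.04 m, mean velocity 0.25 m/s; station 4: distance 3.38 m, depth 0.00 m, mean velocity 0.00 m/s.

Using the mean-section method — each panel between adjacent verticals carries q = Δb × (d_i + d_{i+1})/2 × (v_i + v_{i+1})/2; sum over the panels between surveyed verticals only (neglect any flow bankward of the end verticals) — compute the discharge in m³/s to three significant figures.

Panel 1-2: Δb = 0.99 m, d̄ = (0.00+1.22)/2 = 0.61, v̄ = (0.00+0.31)/2 = 0.155 → q = 0.99×0.61×0.155 = 0.09360 m³/s
Panel 2-3: Δb = 1.65 m, d̄ = (1.22+1.04)/2 = 1.13, v̄ = (0.31+0.25)/2 = 0.28 → q = 1.65×1.13×0.28 = 0.5221 m³/s
Panel 3-4: Δb = 0.74 m, d̄ = (1.04+0.00)/2 = 0.52, v̄ = (0.25+0.00)/2 = 0.125 → q = 0.74×0.52×0.125 = 0.04810 m³/s
Q = Σ q = 0.6638 m³/s

0.664 m³/s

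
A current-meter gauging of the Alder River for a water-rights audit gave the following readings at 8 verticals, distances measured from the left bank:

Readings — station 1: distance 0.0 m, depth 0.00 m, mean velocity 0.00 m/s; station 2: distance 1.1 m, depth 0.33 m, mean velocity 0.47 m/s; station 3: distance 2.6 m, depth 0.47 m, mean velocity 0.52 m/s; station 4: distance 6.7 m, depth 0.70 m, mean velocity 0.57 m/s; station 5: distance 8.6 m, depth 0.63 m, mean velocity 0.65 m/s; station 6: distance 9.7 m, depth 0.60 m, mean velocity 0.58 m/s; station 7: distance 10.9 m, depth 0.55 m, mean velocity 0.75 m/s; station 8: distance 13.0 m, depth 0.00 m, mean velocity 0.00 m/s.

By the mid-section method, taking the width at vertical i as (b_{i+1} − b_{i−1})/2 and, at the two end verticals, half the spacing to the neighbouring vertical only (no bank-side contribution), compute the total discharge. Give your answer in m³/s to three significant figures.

w_2 = (2.6 − 0.0)/2 = 1.3 m; q_2 = 0.47 × 0.33 × 1.3 = 0.2016 m³/s
w_3 = (6.7 − 1.1)/2 = 2.8 m; q_3 = 0.52 × 0.47 × 2.8 = 0.6843 m³/s
w_4 = (8.6 − 2.6)/2 = 3 m; q_4 = 0.57 × 0.70 × 3 = 1.197 m³/s
w_5 = (9.7 − 6.7)/2 = 1.5 m; q_5 = 0.65 × 0.63 × 1.5 = 0.6143 m³/s
w_6 = (10.9 − 8.6)/2 = 1.15 m; q_6 = 0.58 × 0.60 × 1.15 = 0.4002 m³/s
w_7 = (13.0 − 9.7)/2 = 1.65 m; q_7 = 0.75 × 0.55 × 1.65 = 0.6806 m³/s
Stations 1, 8 contribute zero (depth or velocity is 0).
Q = Σ qᵢ = 3.778 m³/s

3.78 m³/s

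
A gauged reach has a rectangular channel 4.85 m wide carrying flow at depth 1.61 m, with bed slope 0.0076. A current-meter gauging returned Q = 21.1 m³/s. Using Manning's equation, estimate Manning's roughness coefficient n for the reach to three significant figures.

0.0316

A = b·y = 4.85 × 1.61 = 7.809 m²
P = b + 2y = 4.85 + 2×1.61 = 8.070 m
R = A/P = 7.809/8.070 = 0.9676 m
n = (1/Q)·A·R^(2/3)·S^(1/2) = (1/21.1) × 7.809 × 0.9783 × 0.08718 = 0.03156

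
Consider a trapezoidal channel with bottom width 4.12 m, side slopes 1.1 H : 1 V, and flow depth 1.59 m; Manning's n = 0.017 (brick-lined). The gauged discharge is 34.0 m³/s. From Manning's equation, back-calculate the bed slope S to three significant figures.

A = (b + z·y)·y = (4.12 + 1.1×1.59)×1.59 = 9.332 m²
P = b + 2y√(1+z²) = 4.12 + 2×1.59×√(1+1.1²) = 8.847 m
R = A/P = 9.332/8.847 = 1.055 m
S = (Q·n / (1·A·R^(2/3)))² = (34.0×0.017 / (1×9.332×1.036))² = 0.003573

0.00357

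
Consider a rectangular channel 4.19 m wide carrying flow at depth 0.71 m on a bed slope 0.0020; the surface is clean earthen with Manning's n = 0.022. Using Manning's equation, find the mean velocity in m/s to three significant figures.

1.33 m/s

A = b·y = 4.19 × 0.71 = 2.975 m²
P = b + 2y = 4.19 + 2×0.71 = 5.610 m
R = A/P = 2.975/5.610 = 0.5303 m
Q = (1/n)·A·R^(2/3)·S^(1/2) = (1/0.022) × 2.975 × 0.5303^(2/3) × 0.0020^(1/2) = 3.962 m³/s
V = Q/A = 3.962/2.975 = 1.332 m/s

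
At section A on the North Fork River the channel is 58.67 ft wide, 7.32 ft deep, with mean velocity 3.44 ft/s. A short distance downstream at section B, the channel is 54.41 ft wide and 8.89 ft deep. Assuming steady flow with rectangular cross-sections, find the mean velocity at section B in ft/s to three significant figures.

3.05 ft/s

Q = A₁V₁ = (58.67×7.32) × 3.44 = 1477 ft³/s
A₂ = 54.41 × 8.89 = 483.7 ft²
V₂ = Q/A₂ = 1477/483.7 = 3.054 ft/s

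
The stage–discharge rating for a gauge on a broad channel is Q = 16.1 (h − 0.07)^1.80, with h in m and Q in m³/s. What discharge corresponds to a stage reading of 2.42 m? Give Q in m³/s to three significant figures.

74.9 m³/s

Q = 16.1 × (2.42 − 0.07)^1.80 = 16.1 × 2.35^1.80 = 74.95 m³/s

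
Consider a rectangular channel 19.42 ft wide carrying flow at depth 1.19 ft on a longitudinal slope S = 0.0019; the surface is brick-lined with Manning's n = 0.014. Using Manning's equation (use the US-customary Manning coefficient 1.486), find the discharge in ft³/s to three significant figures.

111 ft³/s

A = b·y = 19.42 × 1.19 = 23.11 ft²
P = b + 2y = 19.42 + 2×1.19 = 21.80 ft
R = A/P = 23.11/21.80 = 1.060 ft
Q = (1.486/n)·A·R^(2/3)·S^(1/2) = (1.486/0.014) × 23.11 × 1.060^(2/3) × 0.0019^(1/2) = 111.2 ft³/s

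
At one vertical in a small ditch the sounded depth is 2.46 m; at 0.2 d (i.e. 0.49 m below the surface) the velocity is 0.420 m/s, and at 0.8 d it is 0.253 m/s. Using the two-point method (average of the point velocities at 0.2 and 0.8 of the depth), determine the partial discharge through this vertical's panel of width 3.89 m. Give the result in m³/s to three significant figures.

3.22 m³/s

v̄ = (0.420 + 0.253) / 2 = 0.3365 m/s
q = v̄ × d × w = 0.3365 × 2.46 × 3.89 = 3.220 m³/s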